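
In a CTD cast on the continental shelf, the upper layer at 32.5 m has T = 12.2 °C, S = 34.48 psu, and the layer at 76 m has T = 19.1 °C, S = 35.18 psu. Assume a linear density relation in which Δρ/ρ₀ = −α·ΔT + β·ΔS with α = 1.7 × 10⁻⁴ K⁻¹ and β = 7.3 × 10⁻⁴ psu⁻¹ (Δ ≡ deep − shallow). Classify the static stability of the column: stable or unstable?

ΔT = 19.1 − 12.2 = +6.9 K and ΔS = 35.18 − 34.48 = +0.70 psu (deep − shallow).
−αΔT = -1.173 × 10⁻³; βΔS = 5.11 × 10⁻⁴; sum Δρ/ρ₀ = -6.62 × 10⁻⁴.
Δρ/ρ₀ < 0, so Δρ < 0: deeper water is lighter → statically unstable; the column would overturn.

unstable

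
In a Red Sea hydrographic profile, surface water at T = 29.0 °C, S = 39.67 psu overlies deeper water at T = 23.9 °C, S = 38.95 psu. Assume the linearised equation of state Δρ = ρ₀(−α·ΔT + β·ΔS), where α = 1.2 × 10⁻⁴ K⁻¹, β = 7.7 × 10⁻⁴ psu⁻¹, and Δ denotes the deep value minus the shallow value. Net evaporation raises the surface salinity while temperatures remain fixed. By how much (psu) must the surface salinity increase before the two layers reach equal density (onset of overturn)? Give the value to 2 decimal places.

0.07 psu

Neutral buoyancy requires −α(T_deep − T_surf) + β(S_deep − S_surf′) = 0.
S_surf′ = S_deep − (α/β)·ΔT = 38.95 − (1.2 × 10⁻⁴/7.7 × 10⁻⁴)·(-5.1) = 39.7448 psu.
Increase required: 39.7448 − 39.67 = 0.0748 psu.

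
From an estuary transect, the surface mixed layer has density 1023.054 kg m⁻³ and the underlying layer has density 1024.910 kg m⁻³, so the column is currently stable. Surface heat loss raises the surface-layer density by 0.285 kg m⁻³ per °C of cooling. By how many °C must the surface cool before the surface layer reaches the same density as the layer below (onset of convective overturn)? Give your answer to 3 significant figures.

Density deficit of the surface layer: 1024.910 − 1023.054 = 1.856 kg m⁻³.
Required change = 1.856 / 0.285 = 6.51 °C.

6.51 °C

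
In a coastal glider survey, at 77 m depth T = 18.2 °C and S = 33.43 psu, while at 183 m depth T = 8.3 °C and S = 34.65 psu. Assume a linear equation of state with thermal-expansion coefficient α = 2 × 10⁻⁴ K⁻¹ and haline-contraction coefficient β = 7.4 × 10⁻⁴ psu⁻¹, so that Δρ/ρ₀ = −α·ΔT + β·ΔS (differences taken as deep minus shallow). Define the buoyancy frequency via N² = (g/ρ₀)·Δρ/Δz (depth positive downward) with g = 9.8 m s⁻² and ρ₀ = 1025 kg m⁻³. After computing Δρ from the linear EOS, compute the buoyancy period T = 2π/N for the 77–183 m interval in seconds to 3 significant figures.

385 s

ΔT = -9.9 K, ΔS = +1.22 psu (deep − shallow).
Δρ/ρ₀ = −αΔT + βΔS = 1.98 × 10⁻³ + 9.028 × 10⁻⁴ = 2.8828 × 10⁻³, so Δρ ≈ 2.955 kg m⁻³.
N² = (g/ρ₀)·Δρ/Δz = g·(Δρ/ρ₀)/Δz = 9.8 × 2.8828 × 10⁻³ / 106 = 2.6652 × 10⁻⁴ s⁻².
N = √(2.6652 × 10⁻⁴) = 0.016325 rad s⁻¹ → T = 2π/N = 384.88 s ≈ 385 s.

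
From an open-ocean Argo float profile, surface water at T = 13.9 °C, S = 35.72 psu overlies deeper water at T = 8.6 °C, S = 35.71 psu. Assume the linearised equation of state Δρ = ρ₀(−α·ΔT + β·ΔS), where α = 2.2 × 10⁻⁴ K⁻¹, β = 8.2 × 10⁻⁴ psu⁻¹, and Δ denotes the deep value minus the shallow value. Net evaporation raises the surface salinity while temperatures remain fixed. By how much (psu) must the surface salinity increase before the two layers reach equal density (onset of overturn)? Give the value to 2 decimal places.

1.41 psu

Neutral buoyancy requires −α(T_deep − T_surf) + β(S_deep − S_surf′) = 0.
S_surf′ = S_deep − (α/β)·ΔT = 35.71 − (2.2 × 10⁻⁴/8.2 × 10⁻⁴)·(-5.3) = 37.1320 psu.
Increase required: 37.1320 − 35.72 = 1.4120 psu.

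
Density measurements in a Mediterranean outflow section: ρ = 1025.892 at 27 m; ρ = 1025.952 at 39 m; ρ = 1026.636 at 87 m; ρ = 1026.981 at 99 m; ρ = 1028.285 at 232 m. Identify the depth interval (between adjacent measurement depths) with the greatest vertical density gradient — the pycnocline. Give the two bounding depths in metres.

87–99 m

Compute the density gradient over each adjacent pair:
  27–39 m: Δρ/Δz = 0.060/12 = 5.0 × 10⁻³ kg m⁻⁴
  39–87 m: Δρ/Δz = 0.684/48 = 0.014 kg m⁻⁴
  87–99 m: Δρ/Δz = 0.345/12 = 0.029 kg m⁻⁴
  99–232 m: Δρ/Δz = 1.304/133 = 9.8 × 10⁻³ kg m⁻⁴
The largest gradient is in the 87–99 m interval — the pycnocline.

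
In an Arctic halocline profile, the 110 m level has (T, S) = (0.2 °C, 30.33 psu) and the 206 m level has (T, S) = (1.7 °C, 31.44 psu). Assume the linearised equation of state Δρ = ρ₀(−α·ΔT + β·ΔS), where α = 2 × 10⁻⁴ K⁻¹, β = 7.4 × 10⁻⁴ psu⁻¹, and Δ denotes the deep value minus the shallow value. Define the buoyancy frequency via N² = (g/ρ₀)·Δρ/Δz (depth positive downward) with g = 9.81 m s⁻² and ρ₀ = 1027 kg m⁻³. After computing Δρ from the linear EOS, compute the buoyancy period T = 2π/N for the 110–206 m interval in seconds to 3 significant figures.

861 s

ΔT = +1.5 K, ΔS = +1.11 psu (deep − shallow).
Δρ/ρ₀ = −αΔT + βΔS = -3.00 × 10⁻⁴ + 8.214 × 10⁻⁴ = 5.214 × 10⁻⁴, so Δρ ≈ 0.5355 kg m⁻³.
N² = (g/ρ₀)·Δρ/Δz = g·(Δρ/ρ₀)/Δz = 9.81 × 5.214 × 10⁻⁴ / 96 = 5.3281 × 10⁻⁵ s⁻².
N = √(5.3281 × 10⁻⁵) = 7.2994 × 10⁻³ rad s⁻¹ → T = 2π/N = 860.78 s ≈ 861 s.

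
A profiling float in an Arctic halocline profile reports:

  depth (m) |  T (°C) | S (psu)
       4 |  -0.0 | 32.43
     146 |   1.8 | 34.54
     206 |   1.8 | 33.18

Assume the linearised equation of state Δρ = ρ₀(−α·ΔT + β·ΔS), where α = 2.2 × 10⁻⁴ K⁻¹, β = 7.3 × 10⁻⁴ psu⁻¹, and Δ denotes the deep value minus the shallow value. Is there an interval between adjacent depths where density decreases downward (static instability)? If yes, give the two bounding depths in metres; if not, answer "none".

146–206 m

Evaluate Δρ/ρ₀ = −αΔT + βΔS across each adjacent pair:
  4–146 m: −αΔT+βΔS = −(2.2 × 10⁻⁴)(+1.8)+(7.3 × 10⁻⁴)(+2.11) = 1.1 × 10⁻³ → stable
  146–206 m: −αΔT+βΔS = −(2.2 × 10⁻⁴)(+0.0)+(7.3 × 10⁻⁴)(-1.36) = -9.9 × 10⁻⁴ → UNSTABLE
The 146–206 m interval has Δρ < 0: lighter water underlies denser water.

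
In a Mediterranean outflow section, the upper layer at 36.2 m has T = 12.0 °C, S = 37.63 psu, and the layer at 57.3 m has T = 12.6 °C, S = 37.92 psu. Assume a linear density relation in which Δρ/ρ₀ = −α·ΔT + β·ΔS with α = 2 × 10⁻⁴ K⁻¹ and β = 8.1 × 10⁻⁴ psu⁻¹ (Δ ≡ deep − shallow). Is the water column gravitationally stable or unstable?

ΔT = 12.6 − 12.0 = +0.6 K and ΔS = 37.92 − 37.63 = +0.29 psu (deep − shallow).
−αΔT = -1.20 × 10⁻⁴; βΔS = 2.349 × 10⁻⁴; sum Δρ/ρ₀ = 1.149 × 10⁻⁴.
Δρ/ρ₀ > 0, so Δρ > 0: deeper water is denser → statically stable.

stable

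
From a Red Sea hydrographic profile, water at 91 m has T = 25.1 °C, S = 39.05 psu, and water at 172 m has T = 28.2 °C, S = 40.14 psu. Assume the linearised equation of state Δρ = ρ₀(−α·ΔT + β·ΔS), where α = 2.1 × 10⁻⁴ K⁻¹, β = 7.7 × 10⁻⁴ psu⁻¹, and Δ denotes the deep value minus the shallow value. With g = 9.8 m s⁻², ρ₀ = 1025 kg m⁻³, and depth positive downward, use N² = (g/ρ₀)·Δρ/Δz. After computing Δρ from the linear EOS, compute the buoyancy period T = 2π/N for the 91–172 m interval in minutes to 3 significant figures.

21.9 min

ΔT = +3.1 K, ΔS = +1.09 psu (deep − shallow).
Δρ/ρ₀ = −αΔT + βΔS = -6.51 × 10⁻⁴ + 8.393 × 10⁻⁴ = 1.883 × 10⁻⁴, so Δρ ≈ 0.1930 kg m⁻³.
N² = (g/ρ₀)·Δρ/Δz = g·(Δρ/ρ₀)/Δz = 9.8 × 1.883 × 10⁻⁴ / 81 = 2.2782 × 10⁻⁵ s⁻².
N = √(2.2782 × 10⁻⁵) = 4.7730 × 10⁻³ rad s⁻¹ → T = 2π/N = 1.3164 × 10³ s = 21.940 min ≈ 21.9 min.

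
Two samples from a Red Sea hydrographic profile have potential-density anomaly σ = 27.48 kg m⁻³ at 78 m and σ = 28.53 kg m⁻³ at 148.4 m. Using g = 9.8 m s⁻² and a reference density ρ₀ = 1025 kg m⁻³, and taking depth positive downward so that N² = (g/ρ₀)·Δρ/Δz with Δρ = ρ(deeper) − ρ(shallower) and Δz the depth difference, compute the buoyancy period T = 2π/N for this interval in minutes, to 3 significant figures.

8.77 min

Δρ = 1028.53 − 1027.48 = 1.05 kg m⁻³ over Δz = 148.4 − 78 = 70.4 m.
N² = (9.8/1025) × (1.05/70.4) = 1.4260 × 10⁻⁴ s⁻².
N = √(1.4260 × 10⁻⁴) = 0.011942 rad s⁻¹, so T = 2π/N = 526.14 s = 8.7690 min ≈ 8.77 min.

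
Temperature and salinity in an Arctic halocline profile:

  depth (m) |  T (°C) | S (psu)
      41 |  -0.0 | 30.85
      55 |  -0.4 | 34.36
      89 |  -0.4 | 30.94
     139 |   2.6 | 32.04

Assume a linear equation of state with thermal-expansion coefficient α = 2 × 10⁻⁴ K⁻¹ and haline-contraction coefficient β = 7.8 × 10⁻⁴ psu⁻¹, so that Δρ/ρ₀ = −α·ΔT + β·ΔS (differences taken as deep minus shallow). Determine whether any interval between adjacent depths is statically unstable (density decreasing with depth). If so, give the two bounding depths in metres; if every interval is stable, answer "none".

Evaluate Δρ/ρ₀ = −αΔT + βΔS across each adjacent pair:
  41–55 m: −αΔT+βΔS = −(2 × 10⁻⁴)(-0.4)+(7.8 × 10⁻⁴)(+3.51) = 2.8 × 10⁻³ → stable
  55–89 m: −αΔT+βΔS = −(2 × 10⁻⁴)(+0.0)+(7.8 × 10⁻⁴)(-3.42) = -2.7 × 10⁻³ → UNSTABLE
  89–139 m: −αΔT+βΔS = −(2 × 10⁻⁴)(+3.0)+(7.8 × 10⁻⁴)(+1.10) = 2.6 × 10⁻⁴ → stable
The 55–89 m interval has Δρ < 0: lighter water underlies denser water.

55–89 m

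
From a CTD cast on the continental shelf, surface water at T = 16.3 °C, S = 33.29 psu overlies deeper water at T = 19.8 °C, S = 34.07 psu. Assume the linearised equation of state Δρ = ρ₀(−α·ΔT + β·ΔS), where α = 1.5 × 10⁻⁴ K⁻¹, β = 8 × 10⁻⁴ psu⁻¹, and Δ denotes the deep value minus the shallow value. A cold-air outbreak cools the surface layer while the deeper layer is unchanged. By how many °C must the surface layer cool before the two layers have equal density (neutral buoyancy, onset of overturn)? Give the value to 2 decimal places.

0.66 °C

Neutral buoyancy requires Δρ = 0, i.e. −α(T_deep − T_surf′) + β(S_deep − S_surf) = 0.
T_surf′ = T_deep − (β/α)·ΔS = 19.8 − (8 × 10⁻⁴/1.5 × 10⁻⁴)·(+0.78) = 15.6400 °C.
Cooling required: 16.3 − (15.6400) = 0.6600 °C.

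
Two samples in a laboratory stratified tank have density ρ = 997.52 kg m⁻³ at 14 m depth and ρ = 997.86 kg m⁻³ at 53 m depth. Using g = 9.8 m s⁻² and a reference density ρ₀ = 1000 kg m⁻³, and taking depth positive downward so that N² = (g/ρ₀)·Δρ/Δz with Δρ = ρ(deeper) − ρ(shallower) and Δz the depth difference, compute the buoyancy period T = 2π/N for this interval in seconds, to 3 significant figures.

680 s

Δρ = 997.86 − 997.52 = 0.34 kg m⁻³ over Δz = 53 − 14 = 39 m.
N² = (9.8/1000) × (0.34/39) = 8.5436 × 10⁻⁵ s⁻².
N = √(8.5436 × 10⁻⁵) = 9.2432 × 10⁻³ rad s⁻¹, so T = 2π/N = 679.76 s ≈ 680 s.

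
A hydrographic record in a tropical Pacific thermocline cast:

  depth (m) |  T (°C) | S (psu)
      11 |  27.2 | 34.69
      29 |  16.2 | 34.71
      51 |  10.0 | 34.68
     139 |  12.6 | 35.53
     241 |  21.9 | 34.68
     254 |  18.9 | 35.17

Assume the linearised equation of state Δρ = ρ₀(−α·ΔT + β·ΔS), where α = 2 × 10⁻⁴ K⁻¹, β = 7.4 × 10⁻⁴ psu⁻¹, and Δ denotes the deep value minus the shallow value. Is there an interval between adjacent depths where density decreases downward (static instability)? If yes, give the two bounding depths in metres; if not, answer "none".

139–241 m

Evaluate Δρ/ρ₀ = −αΔT + βΔS across each adjacent pair:
  11–29 m: −αΔT+βΔS = −(2 × 10⁻⁴)(-11.0)+(7.4 × 10⁻⁴)(+0.02) = 2.2 × 10⁻³ → stable
  29–51 m: −αΔT+βΔS = −(2 × 10⁻⁴)(-6.2)+(7.4 × 10⁻⁴)(-0.03) = 1.2 × 10⁻³ → stable
  51–139 m: −αΔT+βΔS = −(2 × 10⁻⁴)(+2.6)+(7.4 × 10⁻⁴)(+0.85) = 1.1 × 10⁻⁴ → stable
  139–241 m: −αΔT+βΔS = −(2 × 10⁻⁴)(+9.3)+(7.4 × 10⁻⁴)(-0.85) = -2.5 × 10⁻³ → UNSTABLE
  241–254 m: −αΔT+βΔS = −(2 × 10⁻⁴)(-3.0)+(7.4 × 10⁻⁴)(+0.49) = 9.6 × 10⁻⁴ → stable
The 139–241 m interval has Δρ < 0: lighter water underlies denser water.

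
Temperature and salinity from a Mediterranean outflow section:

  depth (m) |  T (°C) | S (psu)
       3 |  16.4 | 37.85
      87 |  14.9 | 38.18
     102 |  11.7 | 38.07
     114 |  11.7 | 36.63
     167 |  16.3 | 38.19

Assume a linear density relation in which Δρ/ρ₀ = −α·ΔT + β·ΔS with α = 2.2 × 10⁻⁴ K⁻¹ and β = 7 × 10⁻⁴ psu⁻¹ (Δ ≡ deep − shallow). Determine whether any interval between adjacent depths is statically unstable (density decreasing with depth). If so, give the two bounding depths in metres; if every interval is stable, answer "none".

102–114 m

Evaluate Δρ/ρ₀ = −αΔT + βΔS across each adjacent pair:
  3–87 m: −αΔT+βΔS = −(2.2 × 10⁻⁴)(-1.5)+(7 × 10⁻⁴)(+0.33) = 5.6 × 10⁻⁴ → stable
  87–102 m: −αΔT+βΔS = −(2.2 × 10⁻⁴)(-3.2)+(7 × 10⁻⁴)(-0.11) = 6.3 × 10⁻⁴ → stable
  102–114 m: −αΔT+βΔS = −(2.2 × 10⁻⁴)(+0.0)+(7 × 10⁻⁴)(-1.44) = -1.0 × 10⁻³ → UNSTABLE
  114–167 m: −αΔT+βΔS = −(2.2 × 10⁻⁴)(+4.6)+(7 × 10⁻⁴)(+1.56) = 8.0 × 10⁻⁵ → stable
The 102–114 m interval has Δρ < 0: lighter water underlies denser water.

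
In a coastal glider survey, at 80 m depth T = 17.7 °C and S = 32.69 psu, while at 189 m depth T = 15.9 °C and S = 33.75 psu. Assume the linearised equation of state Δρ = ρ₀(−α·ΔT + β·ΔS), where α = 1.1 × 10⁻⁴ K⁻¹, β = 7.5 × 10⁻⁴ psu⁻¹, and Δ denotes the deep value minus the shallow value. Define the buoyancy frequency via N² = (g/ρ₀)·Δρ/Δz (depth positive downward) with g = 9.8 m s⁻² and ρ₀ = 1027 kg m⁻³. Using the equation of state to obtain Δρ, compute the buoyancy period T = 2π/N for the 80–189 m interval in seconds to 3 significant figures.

ΔT = -1.8 K, ΔS = +1.06 psu (deep − shallow).
Δρ/ρ₀ = −αΔT + βΔS = 1.98 × 10⁻⁴ + 7.95 × 10⁻⁴ = 9.93 × 10⁻⁴, so Δρ ≈ 1.020 kg m⁻³.
N² = (g/ρ₀)·Δρ/Δz = g·(Δρ/ρ₀)/Δz = 9.8 × 9.93 × 10⁻⁴ / 109 = 8.9279 × 10⁻⁵ s⁻².
N = √(8.9279 × 10⁻⁵) = 9.4488 × 10⁻³ rad s⁻¹ → T = 2π/N = 664.97 s ≈ 665 s.

665 s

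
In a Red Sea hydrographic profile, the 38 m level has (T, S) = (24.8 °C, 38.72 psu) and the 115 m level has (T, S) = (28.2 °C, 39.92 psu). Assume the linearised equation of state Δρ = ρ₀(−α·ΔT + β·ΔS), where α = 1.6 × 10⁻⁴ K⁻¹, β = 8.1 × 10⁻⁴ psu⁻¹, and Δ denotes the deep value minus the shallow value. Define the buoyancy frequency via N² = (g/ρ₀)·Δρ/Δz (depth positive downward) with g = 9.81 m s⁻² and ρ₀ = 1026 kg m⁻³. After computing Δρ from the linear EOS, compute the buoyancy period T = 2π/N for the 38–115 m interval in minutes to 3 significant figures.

14.2 min

ΔT = +3.4 K, ΔS = +1.20 psu (deep − shallow).
Δρ/ρ₀ = −αΔT + βΔS = -5.44 × 10⁻⁴ + 9.72 × 10⁻⁴ = 4.28 × 10⁻⁴, so Δρ ≈ 0.4391 kg m⁻³.
N² = (g/ρ₀)·Δρ/Δz = g·(Δρ/ρ₀)/Δz = 9.81 × 4.28 × 10⁻⁴ / 77 = 5.4528 × 10⁻⁵ s⁻².
N = √(5.4528 × 10⁻⁵) = 7.3843 × 10⁻³ rad s⁻¹ → T = 2π/N = 850.88 s = 14.181 min ≈ 14.2 min.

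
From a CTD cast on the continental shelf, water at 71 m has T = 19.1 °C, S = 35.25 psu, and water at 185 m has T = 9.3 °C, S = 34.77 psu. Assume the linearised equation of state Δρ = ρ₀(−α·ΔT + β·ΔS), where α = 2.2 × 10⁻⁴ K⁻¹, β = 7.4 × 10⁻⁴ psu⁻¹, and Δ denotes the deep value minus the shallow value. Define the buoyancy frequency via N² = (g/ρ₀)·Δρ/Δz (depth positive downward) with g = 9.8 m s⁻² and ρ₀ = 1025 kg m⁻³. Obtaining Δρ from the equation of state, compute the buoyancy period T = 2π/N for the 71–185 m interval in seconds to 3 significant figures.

505 s

ΔT = -9.8 K, ΔS = -0.48 psu (deep − shallow).
Δρ/ρ₀ = −αΔT + βΔS = 2.156 × 10⁻³ − 3.552 × 10⁻⁴ = 1.8008 × 10⁻³, so Δρ ≈ 1.846 kg m⁻³.
N² = (g/ρ₀)·Δρ/Δz = g·(Δρ/ρ₀)/Δz = 9.8 × 1.8008 × 10⁻³ / 114 = 1.5481 × 10⁻⁴ s⁻².
N = √(1.5481 × 10⁻⁴) = 0.012442 rad s⁻¹ → T = 2π/N = 505.00 s ≈ 505 s.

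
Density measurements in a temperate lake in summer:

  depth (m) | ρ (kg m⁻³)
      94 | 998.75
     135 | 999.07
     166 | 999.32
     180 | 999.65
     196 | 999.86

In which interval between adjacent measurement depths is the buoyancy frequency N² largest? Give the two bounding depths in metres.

166–180 m

Compute the density gradient over each adjacent pair:
  94–135 m: Δρ/Δz = 0.32/41 = 7.8 × 10⁻³ kg m⁻⁴
  135–166 m: Δρ/Δz = 0.25/31 = 8.1 × 10⁻³ kg m⁻⁴
  166–180 m: Δρ/Δz = 0.33/14 = 0.024 kg m⁻⁴
  180–196 m: Δρ/Δz = 0.21/16 = 0.013 kg m⁻⁴
The largest gradient is in the 166–180 m interval — the pycnocline.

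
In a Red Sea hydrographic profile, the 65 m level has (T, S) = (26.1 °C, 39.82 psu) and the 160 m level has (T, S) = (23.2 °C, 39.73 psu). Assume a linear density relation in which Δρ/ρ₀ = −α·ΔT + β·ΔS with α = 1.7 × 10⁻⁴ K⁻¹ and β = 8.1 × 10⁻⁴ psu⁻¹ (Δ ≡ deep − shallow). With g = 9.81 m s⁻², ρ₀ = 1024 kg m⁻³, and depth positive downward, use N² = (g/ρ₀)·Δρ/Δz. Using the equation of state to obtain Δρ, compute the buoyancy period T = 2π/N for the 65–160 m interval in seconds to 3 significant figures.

954 s

ΔT = -2.9 K, ΔS = -0.09 psu (deep − shallow).
Δρ/ρ₀ = −αΔT + βΔS = 4.93 × 10⁻⁴ − 7.29 × 10⁻⁵ = 4.201 × 10⁻⁴, so Δρ ≈ 0.4302 kg m⁻³.
N² = (g/ρ₀)·Δρ/Δz = g·(Δρ/ρ₀)/Δz = 9.81 × 4.201 × 10⁻⁴ / 95 = 4.3381 × 10⁻⁵ s⁻².
N = √(4.3381 × 10⁻⁵) = 6.5864 × 10⁻³ rad s⁻¹ → T = 2π/N = 953.96 s ≈ 954 s.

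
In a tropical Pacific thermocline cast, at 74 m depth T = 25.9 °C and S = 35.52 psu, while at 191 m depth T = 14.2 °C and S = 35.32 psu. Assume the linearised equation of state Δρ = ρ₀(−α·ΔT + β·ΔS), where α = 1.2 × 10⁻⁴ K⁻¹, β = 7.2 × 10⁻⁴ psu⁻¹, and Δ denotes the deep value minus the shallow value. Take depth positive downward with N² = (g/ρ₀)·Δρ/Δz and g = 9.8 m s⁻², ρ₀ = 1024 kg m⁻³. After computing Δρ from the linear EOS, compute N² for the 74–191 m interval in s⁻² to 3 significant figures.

ΔT = -11.7 K, ΔS = -0.20 psu (deep − shallow).
Δρ/ρ₀ = −αΔT + βΔS = 1.404 × 10⁻³ − 1.44 × 10⁻⁴ = 1.26 × 10⁻³, so Δρ ≈ 1.290 kg m⁻³.
N² = (g/ρ₀)·Δρ/Δz = g·(Δρ/ρ₀)/Δz = 9.8 × 1.26 × 10⁻³ / 117 = 1.0554 × 10⁻⁴ s⁻² ≈ 1.06 × 10⁻⁴ s⁻².

1.06 × 10⁻⁴ s⁻²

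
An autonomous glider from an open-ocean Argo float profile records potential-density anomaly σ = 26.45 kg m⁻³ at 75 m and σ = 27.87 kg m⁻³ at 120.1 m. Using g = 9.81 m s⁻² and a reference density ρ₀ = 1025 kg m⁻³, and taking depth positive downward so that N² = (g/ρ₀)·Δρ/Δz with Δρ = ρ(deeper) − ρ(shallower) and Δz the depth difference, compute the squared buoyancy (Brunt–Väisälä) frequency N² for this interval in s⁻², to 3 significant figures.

Δρ = 1027.87 − 1026.45 = 1.42 kg m⁻³ over Δz = 120.1 − 75 = 45.1 m.
N² = (9.81/1025) × (1.42/45.1) = 3.0134 × 10⁻⁴ s⁻² ≈ 3.01 × 10⁻⁴ s⁻².

3.01 × 10⁻⁴ s⁻²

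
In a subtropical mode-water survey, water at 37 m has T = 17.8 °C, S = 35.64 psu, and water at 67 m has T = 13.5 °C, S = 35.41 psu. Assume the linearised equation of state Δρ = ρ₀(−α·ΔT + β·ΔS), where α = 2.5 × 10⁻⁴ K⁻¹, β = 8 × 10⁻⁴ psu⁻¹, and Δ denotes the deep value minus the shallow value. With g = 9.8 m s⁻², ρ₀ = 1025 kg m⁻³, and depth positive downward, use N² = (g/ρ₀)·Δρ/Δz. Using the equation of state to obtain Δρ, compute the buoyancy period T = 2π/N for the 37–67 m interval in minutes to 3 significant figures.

6.14 min

ΔT = -4.3 K, ΔS = -0.23 psu (deep − shallow).
Δρ/ρ₀ = −αΔT + βΔS = 1.075 × 10⁻³ − 1.84 × 10⁻⁴ = 8.91 × 10⁻⁴, so Δρ ≈ 0.9133 kg m⁻³.
N² = (g/ρ₀)·Δρ/Δz = g·(Δρ/ρ₀)/Δz = 9.8 × 8.91 × 10⁻⁴ / 30 = 2.9106 × 10⁻⁴ s⁻².
N = √(2.9106 × 10⁻⁴) = 0.017060 rad s⁻¹ → T = 2π/N = 368.30 s = 6.1383 min ≈ 6.14 min.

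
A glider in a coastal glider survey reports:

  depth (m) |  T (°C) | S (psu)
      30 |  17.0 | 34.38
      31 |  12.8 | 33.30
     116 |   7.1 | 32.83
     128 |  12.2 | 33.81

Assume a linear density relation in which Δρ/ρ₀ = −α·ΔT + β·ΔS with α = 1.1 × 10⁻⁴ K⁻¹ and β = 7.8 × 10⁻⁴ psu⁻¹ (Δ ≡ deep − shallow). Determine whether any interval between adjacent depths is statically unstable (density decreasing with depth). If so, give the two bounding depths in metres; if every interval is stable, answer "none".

30–31 m

Evaluate Δρ/ρ₀ = −αΔT + βΔS across each adjacent pair:
  30–31 m: −αΔT+βΔS = −(1.1 × 10⁻⁴)(-4.2)+(7.8 × 10⁻⁴)(-1.08) = -3.8 × 10⁻⁴ → UNSTABLE
  31–116 m: −αΔT+βΔS = −(1.1 × 10⁻⁴)(-5.7)+(7.8 × 10⁻⁴)(-0.47) = 2.6 × 10⁻⁴ → stable
  116–128 m: −αΔT+βΔS = −(1.1 × 10⁻⁴)(+5.1)+(7.8 × 10⁻⁴)(+0.98) = 2.0 × 10⁻⁴ → stable
The 30–31 m interval has Δρ < 0: lighter water underlies denser water.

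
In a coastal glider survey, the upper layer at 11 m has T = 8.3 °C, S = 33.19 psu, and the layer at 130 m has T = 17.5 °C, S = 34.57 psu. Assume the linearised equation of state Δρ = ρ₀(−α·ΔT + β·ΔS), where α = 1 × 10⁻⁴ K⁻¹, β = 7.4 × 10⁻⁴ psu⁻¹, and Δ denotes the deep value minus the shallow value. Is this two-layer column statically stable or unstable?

stable

ΔT = 17.5 − 8.3 = +9.2 K and ΔS = 34.57 − 33.19 = +1.38 psu (deep − shallow).
−αΔT = -9.20 × 10⁻⁴; βΔS = 1.0212 × 10⁻³; sum Δρ/ρ₀ = 1.012 × 10⁻⁴.
Δρ/ρ₀ > 0, so Δρ > 0: deeper water is denser → statically stable.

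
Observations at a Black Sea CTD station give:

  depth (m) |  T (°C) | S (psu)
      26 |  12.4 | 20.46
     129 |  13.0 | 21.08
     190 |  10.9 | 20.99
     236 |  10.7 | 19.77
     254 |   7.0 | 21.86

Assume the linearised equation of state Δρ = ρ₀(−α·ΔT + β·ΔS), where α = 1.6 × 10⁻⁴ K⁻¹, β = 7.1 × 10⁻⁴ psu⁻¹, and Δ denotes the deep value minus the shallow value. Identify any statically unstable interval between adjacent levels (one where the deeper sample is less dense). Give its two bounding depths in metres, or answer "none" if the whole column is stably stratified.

Evaluate Δρ/ρ₀ = −αΔT + βΔS across each adjacent pair:
  26–129 m: −αΔT+βΔS = −(1.6 × 10⁻⁴)(+0.6)+(7.1 × 10⁻⁴)(+0.62) = 3.4 × 10⁻⁴ → stable
  129–190 m: −αΔT+βΔS = −(1.6 × 10⁻⁴)(-2.1)+(7.1 × 10⁻⁴)(-0.09) = 2.7 × 10⁻⁴ → stable
  190–236 m: −αΔT+βΔS = −(1.6 × 10⁻⁴)(-0.2)+(7.1 × 10⁻⁴)(-1.22) = -8.3 × 10⁻⁴ → UNSTABLE
  236–254 m: −αΔT+βΔS = −(1.6 × 10⁻⁴)(-3.7)+(7.1 × 10⁻⁴)(+2.09) = 2.1 × 10⁻³ → stable
The 190–236 m interval has Δρ < 0: lighter water underlies denser water.

190–236 m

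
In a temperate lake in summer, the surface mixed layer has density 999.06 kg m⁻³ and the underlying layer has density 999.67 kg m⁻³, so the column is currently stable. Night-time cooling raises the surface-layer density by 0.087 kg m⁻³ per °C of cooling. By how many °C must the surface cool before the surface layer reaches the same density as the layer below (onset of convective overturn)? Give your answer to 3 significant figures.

Density deficit of the surface layer: 999.67 − 999.06 = 0.61 kg m⁻³.
Required change = 0.61 / 0.087 = 7.01 °C.

7.01 °C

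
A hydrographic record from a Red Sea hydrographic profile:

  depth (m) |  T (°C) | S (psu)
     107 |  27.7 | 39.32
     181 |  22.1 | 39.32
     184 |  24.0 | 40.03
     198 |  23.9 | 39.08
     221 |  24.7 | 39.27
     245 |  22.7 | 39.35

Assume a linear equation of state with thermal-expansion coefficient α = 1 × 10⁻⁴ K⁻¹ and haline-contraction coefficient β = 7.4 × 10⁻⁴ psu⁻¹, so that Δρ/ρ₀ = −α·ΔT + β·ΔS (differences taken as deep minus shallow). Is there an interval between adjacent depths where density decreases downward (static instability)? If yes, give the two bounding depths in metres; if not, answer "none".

184–198 m

Evaluate Δρ/ρ₀ = −αΔT + βΔS across each adjacent pair:
  107–181 m: −αΔT+βΔS = −(1 × 10⁻⁴)(-5.6)+(7.4 × 10⁻⁴)(+0.00) = 5.6 × 10⁻⁴ → stable
  181–184 m: −αΔT+βΔS = −(1 × 10⁻⁴)(+1.9)+(7.4 × 10⁻⁴)(+0.71) = 3.4 × 10⁻⁴ → stable
  184–198 m: −αΔT+βΔS = −(1 × 10⁻⁴)(-0.1)+(7.4 × 10⁻⁴)(-0.95) = -6.9 × 10⁻⁴ → UNSTABLE
  198–221 m: −αΔT+βΔS = −(1 × 10⁻⁴)(+0.8)+(7.4 × 10⁻⁴)(+0.19) = 6.1 × 10⁻⁵ → stable
  221–245 m: −αΔT+βΔS = −(1 × 10⁻⁴)(-2.0)+(7.4 × 10⁻⁴)(+0.08) = 2.6 × 10⁻⁴ → stable
The 184–198 m interval has Δρ < 0: lighter water underlies denser water.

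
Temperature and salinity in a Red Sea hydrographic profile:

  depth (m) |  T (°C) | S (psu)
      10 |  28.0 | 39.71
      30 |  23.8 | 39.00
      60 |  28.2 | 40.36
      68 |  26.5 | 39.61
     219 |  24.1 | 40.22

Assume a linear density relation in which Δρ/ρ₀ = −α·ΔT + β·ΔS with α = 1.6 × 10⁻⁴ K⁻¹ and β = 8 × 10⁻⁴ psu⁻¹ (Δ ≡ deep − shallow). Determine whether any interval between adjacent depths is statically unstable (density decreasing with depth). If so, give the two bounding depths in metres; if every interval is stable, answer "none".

60–68 m

Evaluate Δρ/ρ₀ = −αΔT + βΔS across each adjacent pair:
  10–30 m: −αΔT+βΔS = −(1.6 × 10⁻⁴)(-4.2)+(8 × 10⁻⁴)(-0.71) = 1.0 × 10⁻⁴ → stable
  30–60 m: −αΔT+βΔS = −(1.6 × 10⁻⁴)(+4.4)+(8 × 10⁻⁴)(+1.36) = 3.8 × 10⁻⁴ → stable
  60–68 m: −αΔT+βΔS = −(1.6 × 10⁻⁴)(-1.7)+(8 × 10⁻⁴)(-0.75) = -3.3 × 10⁻⁴ → UNSTABLE
  68–219 m: −αΔT+βΔS = −(1.6 × 10⁻⁴)(-2.4)+(8 × 10⁻⁴)(+0.61) = 8.7 × 10⁻⁴ → stable
The 60–68 m interval has Δρ < 0: lighter water underlies denser water.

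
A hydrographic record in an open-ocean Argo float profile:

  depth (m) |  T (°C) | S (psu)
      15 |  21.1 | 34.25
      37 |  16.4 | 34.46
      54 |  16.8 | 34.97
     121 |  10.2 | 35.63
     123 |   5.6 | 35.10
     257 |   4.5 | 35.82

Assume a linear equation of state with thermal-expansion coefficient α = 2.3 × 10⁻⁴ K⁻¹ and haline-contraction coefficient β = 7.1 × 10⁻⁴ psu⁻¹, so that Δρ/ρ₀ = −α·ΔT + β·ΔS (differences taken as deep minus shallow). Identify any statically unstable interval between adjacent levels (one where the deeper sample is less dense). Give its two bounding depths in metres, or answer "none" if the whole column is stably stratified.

Evaluate Δρ/ρ₀ = −αΔT + βΔS across each adjacent pair:
  15–37 m: −αΔT+βΔS = −(2.3 × 10⁻⁴)(-4.7)+(7.1 × 10⁻⁴)(+0.21) = 1.2 × 10⁻³ → stable
  37–54 m: −αΔT+βΔS = −(2.3 × 10⁻⁴)(+0.4)+(7.1 × 10⁻⁴)(+0.51) = 2.7 × 10⁻⁴ → stable
  54–121 m: −αΔT+βΔS = −(2.3 × 10⁻⁴)(-6.6)+(7.1 × 10⁻⁴)(+0.66) = 2.0 × 10⁻³ → stable
  121–123 m: −αΔT+βΔS = −(2.3 × 10⁻⁴)(-4.6)+(7.1 × 10⁻⁴)(-0.53) = 6.8 × 10⁻⁴ → stable
  123–257 m: −αΔT+βΔS = −(2.3 × 10⁻⁴)(-1.1)+(7.1 × 10⁻⁴)(+0.72) = 7.6 × 10⁻⁴ → stable
Every interval has Δρ > 0: the column is stably stratified throughout.

none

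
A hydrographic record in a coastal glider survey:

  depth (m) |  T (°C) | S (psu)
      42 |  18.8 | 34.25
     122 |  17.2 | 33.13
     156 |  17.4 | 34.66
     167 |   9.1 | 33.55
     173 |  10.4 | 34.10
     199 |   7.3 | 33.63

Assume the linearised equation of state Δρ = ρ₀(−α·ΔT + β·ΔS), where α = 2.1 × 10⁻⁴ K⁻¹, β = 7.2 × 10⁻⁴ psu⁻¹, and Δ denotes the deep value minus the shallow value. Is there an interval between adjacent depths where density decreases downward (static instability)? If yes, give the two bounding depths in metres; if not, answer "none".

Evaluate Δρ/ρ₀ = −αΔT + βΔS across each adjacent pair:
  42–122 m: −αΔT+βΔS = −(2.1 × 10⁻⁴)(-1.6)+(7.2 × 10⁻⁴)(-1.12) = -4.7 × 10⁻⁴ → UNSTABLE
  122–156 m: −αΔT+βΔS = −(2.1 × 10⁻⁴)(+0.2)+(7.2 × 10⁻⁴)(+1.53) = 1.1 × 10⁻³ → stable
  156–167 m: −αΔT+βΔS = −(2.1 × 10⁻⁴)(-8.3)+(7.2 × 10⁻⁴)(-1.11) = 9.4 × 10⁻⁴ → stable
  167–173 m: −αΔT+βΔS = −(2.1 × 10⁻⁴)(+1.3)+(7.2 × 10⁻⁴)(+0.55) = 1.2 × 10⁻⁴ → stable
  173–199 m: −αΔT+βΔS = −(2.1 × 10⁻⁴)(-3.1)+(7.2 × 10⁻⁴)(-0.47) = 3.1 × 10⁻⁴ → stable
The 42–122 m interval has Δρ < 0: lighter water underlies denser water.

42–122 m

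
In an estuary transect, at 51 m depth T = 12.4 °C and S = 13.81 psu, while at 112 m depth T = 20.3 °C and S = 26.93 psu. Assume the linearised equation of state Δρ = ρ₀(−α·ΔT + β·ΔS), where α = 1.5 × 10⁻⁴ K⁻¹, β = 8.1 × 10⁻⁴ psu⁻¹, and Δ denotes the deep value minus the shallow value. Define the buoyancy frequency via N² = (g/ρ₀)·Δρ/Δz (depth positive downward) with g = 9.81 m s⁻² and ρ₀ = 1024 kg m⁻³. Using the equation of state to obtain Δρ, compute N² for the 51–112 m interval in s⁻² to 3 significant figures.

1.52 × 10⁻³ s⁻²

ΔT = +7.9 K, ΔS = +13.12 psu (deep − shallow).
Δρ/ρ₀ = −αΔT + βΔS = -1.185 × 10⁻³ + 0.0106272 = 9.4422 × 10⁻³, so Δρ ≈ 9.669 kg m⁻³.
N² = (g/ρ₀)·Δρ/Δz = g·(Δρ/ρ₀)/Δz = 9.81 × 9.4422 × 10⁻³ / 61 = 1.5185 × 10⁻³ s⁻² ≈ 1.52 × 10⁻³ s⁻².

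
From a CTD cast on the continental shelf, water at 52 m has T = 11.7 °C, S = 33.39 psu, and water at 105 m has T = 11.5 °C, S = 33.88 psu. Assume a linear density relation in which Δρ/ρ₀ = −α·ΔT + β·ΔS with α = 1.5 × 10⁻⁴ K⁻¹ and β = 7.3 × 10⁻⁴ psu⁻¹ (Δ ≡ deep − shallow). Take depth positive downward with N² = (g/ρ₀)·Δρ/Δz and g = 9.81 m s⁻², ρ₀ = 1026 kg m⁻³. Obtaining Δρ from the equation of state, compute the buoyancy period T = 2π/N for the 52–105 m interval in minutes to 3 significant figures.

12.4 min

ΔT = -0.2 K, ΔS = +0.49 psu (deep − shallow).
Δρ/ρ₀ = −αΔT + βΔS = 3.00 × 10⁻⁵ + 3.577 × 10⁻⁴ = 3.877 × 10⁻⁴, so Δρ ≈ 0.3978 kg m⁻³.
N² = (g/ρ₀)·Δρ/Δz = g·(Δρ/ρ₀)/Δz = 9.81 × 3.877 × 10⁻⁴ / 53 = 7.1761 × 10⁻⁵ s⁻².
N = √(7.1761 × 10⁻⁵) = 8.4712 × 10⁻³ rad s⁻¹ → T = 2π/N = 741.71 s = 12.362 min ≈ 12.4 min.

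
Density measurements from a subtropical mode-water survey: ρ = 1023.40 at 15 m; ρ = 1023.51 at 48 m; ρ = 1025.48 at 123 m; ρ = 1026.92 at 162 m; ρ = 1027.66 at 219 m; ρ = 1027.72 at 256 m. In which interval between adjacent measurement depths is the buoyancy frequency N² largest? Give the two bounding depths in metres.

123–162 m

Compute the density gradient over each adjacent pair:
  15–48 m: Δρ/Δz = 0.11/33 = 3.3 × 10⁻³ kg m⁻⁴
  48–123 m: Δρ/Δz = 1.97/75 = 0.026 kg m⁻⁴
  123–162 m: Δρ/Δz = 1.44/39 = 0.037 kg m⁻⁴
  162–219 m: Δρ/Δz = 0.74/57 = 0.013 kg m⁻⁴
  219–256 m: Δρ/Δz = 0.06/37 = 1.6 × 10⁻³ kg m⁻⁴
The largest gradient is in the 123–162 m interval — the pycnocline.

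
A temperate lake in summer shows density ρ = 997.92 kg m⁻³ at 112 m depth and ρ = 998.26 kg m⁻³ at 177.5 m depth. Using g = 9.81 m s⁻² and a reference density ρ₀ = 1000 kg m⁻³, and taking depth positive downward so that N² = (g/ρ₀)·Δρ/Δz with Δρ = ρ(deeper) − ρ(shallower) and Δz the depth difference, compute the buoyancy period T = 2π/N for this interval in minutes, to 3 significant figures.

14.7 min

Δρ = 998.26 − 997.92 = 0.34 kg m⁻³ over Δz = 177.5 − 112 = 65.5 m.
N² = (9.81/1000) × (0.34/65.5) = 5.0922 × 10⁻⁵ s⁻².
N = √(5.0922 × 10⁻⁵) = 7.1360 × 10⁻³ rad s⁻¹, so T = 2π/N = 880.49 s = 14.675 min ≈ 14.7 min.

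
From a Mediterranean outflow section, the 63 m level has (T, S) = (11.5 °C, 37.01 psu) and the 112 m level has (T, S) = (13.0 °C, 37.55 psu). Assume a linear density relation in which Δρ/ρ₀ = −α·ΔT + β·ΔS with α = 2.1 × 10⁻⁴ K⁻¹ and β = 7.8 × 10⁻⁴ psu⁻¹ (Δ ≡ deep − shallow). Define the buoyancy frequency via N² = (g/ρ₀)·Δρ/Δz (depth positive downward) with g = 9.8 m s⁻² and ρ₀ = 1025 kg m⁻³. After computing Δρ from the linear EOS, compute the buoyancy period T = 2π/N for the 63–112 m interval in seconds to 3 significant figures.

ΔT = +1.5 K, ΔS = +0.54 psu (deep − shallow).
Δρ/ρ₀ = −αΔT + βΔS = -3.15 × 10⁻⁴ + 4.212 × 10⁻⁴ = 1.062 × 10⁻⁴, so Δρ ≈ 0.1089 kg m⁻³.
N² = (g/ρ₀)·Δρ/Δz = g·(Δρ/ρ₀)/Δz = 9.8 × 1.062 × 10⁻⁴ / 49 = 2.1240 × 10⁻⁵ s⁻².
N = √(2.1240 × 10⁻⁵) = 4.6087 × 10⁻³ rad s⁻¹ → T = 2π/N = 1.3633 × 10³ s ≈ 1.36 × 10³ s.

1.36 × 10³ s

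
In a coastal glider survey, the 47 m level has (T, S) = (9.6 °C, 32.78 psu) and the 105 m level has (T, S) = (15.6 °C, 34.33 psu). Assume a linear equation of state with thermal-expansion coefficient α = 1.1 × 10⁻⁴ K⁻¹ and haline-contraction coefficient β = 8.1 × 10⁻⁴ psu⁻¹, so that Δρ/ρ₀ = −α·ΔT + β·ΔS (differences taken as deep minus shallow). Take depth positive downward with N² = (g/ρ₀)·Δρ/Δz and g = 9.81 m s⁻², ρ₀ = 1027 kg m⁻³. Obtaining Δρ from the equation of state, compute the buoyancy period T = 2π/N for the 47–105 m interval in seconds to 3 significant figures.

626 s

ΔT = +6.0 K, ΔS = +1.55 psu (deep − shallow).
Δρ/ρ₀ = −αΔT + βΔS = -6.60 × 10⁻⁴ + 1.2555 × 10⁻³ = 5.955 × 10⁻⁴, so Δρ ≈ 0.6116 kg m⁻³.
N² = (g/ρ₀)·Δρ/Δz = g·(Δρ/ρ₀)/Δz = 9.81 × 5.955 × 10⁻⁴ / 58 = 1.0072 × 10⁻⁴ s⁻².
N = √(1.0072 × 10⁻⁴) = 0.010036 rad s⁻¹ → T = 2π/N = 626.06 s ≈ 626 s.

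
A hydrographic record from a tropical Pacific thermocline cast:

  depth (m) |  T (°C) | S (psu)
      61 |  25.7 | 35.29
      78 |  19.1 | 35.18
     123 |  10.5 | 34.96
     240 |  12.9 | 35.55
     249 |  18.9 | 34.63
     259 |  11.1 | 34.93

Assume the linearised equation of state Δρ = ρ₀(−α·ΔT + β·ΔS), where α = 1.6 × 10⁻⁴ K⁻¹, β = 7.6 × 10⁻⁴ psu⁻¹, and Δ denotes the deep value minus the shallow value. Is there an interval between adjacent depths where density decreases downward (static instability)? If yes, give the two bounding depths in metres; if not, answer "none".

240–249 m

Evaluate Δρ/ρ₀ = −αΔT + βΔS across each adjacent pair:
  61–78 m: −αΔT+βΔS = −(1.6 × 10⁻⁴)(-6.6)+(7.6 × 10⁻⁴)(-0.11) = 9.7 × 10⁻⁴ → stable
  78–123 m: −αΔT+βΔS = −(1.6 × 10⁻⁴)(-8.6)+(7.6 × 10⁻⁴)(-0.22) = 1.2 × 10⁻³ → stable
  123–240 m: −αΔT+βΔS = −(1.6 × 10⁻⁴)(+2.4)+(7.6 × 10⁻⁴)(+0.59) = 6.4 × 10⁻⁵ → stable
  240–249 m: −αΔT+βΔS = −(1.6 × 10⁻⁴)(+6.0)+(7.6 × 10⁻⁴)(-0.92) = -1.7 × 10⁻³ → UNSTABLE
  249–259 m: −αΔT+βΔS = −(1.6 × 10⁻⁴)(-7.8)+(7.6 × 10⁻⁴)(+0.30) = 1.5 × 10⁻³ → stable
The 240–249 m interval has Δρ < 0: lighter water underlies denser water.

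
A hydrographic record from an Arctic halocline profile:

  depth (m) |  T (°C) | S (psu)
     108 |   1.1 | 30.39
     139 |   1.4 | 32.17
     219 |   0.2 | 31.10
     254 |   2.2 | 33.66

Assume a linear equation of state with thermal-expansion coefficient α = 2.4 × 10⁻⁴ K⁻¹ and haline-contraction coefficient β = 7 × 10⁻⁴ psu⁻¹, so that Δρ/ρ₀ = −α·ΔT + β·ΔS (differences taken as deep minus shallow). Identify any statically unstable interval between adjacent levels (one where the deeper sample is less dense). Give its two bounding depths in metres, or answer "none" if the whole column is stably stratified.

139–219 m

Evaluate Δρ/ρ₀ = −αΔT + βΔS across each adjacent pair:
  108–139 m: −αΔT+βΔS = −(2.4 × 10⁻⁴)(+0.3)+(7 × 10⁻⁴)(+1.78) = 1.2 × 10⁻³ → stable
  139–219 m: −αΔT+βΔS = −(2.4 × 10⁻⁴)(-1.2)+(7 × 10⁻⁴)(-1.07) = -4.6 × 10⁻⁴ → UNSTABLE
  219–254 m: −αΔT+βΔS = −(2.4 × 10⁻⁴)(+2.0)+(7 × 10⁻⁴)(+2.56) = 1.3 × 10⁻³ → stable
The 139–219 m interval has Δρ < 0: lighter water underlies denser water.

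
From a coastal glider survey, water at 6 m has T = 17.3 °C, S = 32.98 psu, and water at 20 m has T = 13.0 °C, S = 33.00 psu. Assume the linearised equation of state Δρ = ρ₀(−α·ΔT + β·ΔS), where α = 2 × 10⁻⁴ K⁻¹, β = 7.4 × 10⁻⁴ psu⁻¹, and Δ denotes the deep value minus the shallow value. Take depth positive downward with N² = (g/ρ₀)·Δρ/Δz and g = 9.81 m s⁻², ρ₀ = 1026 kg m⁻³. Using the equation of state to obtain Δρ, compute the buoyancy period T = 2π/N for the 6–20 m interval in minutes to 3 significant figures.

ΔT = -4.3 K, ΔS = +0.02 psu (deep − shallow).
Δρ/ρ₀ = −αΔT + βΔS = 8.60 × 10⁻⁴ + 1.48 × 10⁻⁵ = 8.748 × 10⁻⁴, so Δρ ≈ 0.8975 kg m⁻³.
N² = (g/ρ₀)·Δρ/Δz = g·(Δρ/ρ₀)/Δz = 9.81 × 8.748 × 10⁻⁴ / 14 = 6.1298 × 10⁻⁴ s⁻².
N = √(6.1298 × 10⁻⁴) = 0.024758 rad s⁻¹ → T = 2π/N = 253.78 s = 4.2297 min ≈ 4.23 min.

4.23 min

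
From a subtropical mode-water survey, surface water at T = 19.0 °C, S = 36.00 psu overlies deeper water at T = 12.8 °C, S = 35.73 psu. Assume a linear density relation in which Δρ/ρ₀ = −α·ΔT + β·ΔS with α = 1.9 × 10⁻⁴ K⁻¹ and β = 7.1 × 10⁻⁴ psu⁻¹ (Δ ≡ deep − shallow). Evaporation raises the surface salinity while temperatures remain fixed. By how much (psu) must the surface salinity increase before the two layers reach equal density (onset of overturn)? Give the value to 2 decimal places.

1.39 psu

Neutral buoyancy requires −α(T_deep − T_surf) + β(S_deep − S_surf′) = 0.
S_surf′ = S_deep − (α/β)·ΔT = 35.73 − (1.9 × 10⁻⁴/7.1 × 10⁻⁴)·(-6.2) = 37.3892 psu.
Increase required: 37.3892 − 36.00 = 1.3892 psu.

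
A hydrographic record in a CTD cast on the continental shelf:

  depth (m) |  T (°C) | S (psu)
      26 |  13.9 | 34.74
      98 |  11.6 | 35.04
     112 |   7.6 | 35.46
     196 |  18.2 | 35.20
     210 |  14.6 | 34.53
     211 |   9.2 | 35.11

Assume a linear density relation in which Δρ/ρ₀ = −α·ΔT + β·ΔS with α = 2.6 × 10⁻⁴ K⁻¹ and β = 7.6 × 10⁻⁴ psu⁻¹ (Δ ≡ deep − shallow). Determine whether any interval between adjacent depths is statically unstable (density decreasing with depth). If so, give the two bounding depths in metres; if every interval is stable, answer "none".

112–196 m

Evaluate Δρ/ρ₀ = −αΔT + βΔS across each adjacent pair:
  26–98 m: −αΔT+βΔS = −(2.6 × 10⁻⁴)(-2.3)+(7.6 × 10⁻⁴)(+0.30) = 8.3 × 10⁻⁴ → stable
  98–112 m: −αΔT+βΔS = −(2.6 × 10⁻⁴)(-4.0)+(7.6 × 10⁻⁴)(+0.42) = 1.4 × 10⁻³ → stable
  112–196 m: −αΔT+βΔS = −(2.6 × 10⁻⁴)(+10.6)+(7.6 × 10⁻⁴)(-0.26) = -3.0 × 10⁻³ → UNSTABLE
  196–210 m: −αΔT+βΔS = −(2.6 × 10⁻⁴)(-3.6)+(7.6 × 10⁻⁴)(-0.67) = 4.3 × 10⁻⁴ → stable
  210–211 m: −αΔT+βΔS = −(2.6 × 10⁻⁴)(-5.4)+(7.6 × 10⁻⁴)(+0.58) = 1.8 × 10⁻³ → stable
The 112–196 m interval has Δρ < 0: lighter water underlies denser water.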